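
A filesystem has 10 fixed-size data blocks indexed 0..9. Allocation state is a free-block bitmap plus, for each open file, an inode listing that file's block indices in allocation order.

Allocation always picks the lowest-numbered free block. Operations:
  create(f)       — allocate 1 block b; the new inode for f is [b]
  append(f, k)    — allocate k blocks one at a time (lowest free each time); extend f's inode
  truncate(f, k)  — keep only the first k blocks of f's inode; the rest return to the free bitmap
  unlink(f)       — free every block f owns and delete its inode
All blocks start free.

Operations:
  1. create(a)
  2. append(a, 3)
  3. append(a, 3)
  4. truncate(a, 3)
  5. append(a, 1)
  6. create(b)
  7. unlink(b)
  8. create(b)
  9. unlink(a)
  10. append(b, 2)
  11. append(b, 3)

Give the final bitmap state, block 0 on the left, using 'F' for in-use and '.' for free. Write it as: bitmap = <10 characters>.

bitmap = FFFFFF....

create(a): bitmap=F......... | a=[0]
append(a, 3): bitmap=FFFF...... | a=[0, 1, 2, 3]
append(a, 3): bitmap=FFFFFFF... | a=[0, 1, 2, 3, 4, 5, 6]
truncate(a, 3): bitmap=FFF....... | a=[0, 1, 2]
append(a, 1): bitmap=FFFF...... | a=[0, 1, 2, 3]
create(b): bitmap=FFFFF..... | a=[0, 1, 2, 3] b=[4]
unlink(b): bitmap=FFFF...... | a=[0, 1, 2, 3]
create(b): bitmap=FFFFF..... | a=[0, 1, 2, 3] b=[4]
unlink(a): bitmap=....F..... | b=[4]
append(b, 2): bitmap=FF..F..... | b=[4, 0, 1]
append(b, 3): bitmap=FFFFFF.... | b=[4, 0, 1, 2, 3, 5]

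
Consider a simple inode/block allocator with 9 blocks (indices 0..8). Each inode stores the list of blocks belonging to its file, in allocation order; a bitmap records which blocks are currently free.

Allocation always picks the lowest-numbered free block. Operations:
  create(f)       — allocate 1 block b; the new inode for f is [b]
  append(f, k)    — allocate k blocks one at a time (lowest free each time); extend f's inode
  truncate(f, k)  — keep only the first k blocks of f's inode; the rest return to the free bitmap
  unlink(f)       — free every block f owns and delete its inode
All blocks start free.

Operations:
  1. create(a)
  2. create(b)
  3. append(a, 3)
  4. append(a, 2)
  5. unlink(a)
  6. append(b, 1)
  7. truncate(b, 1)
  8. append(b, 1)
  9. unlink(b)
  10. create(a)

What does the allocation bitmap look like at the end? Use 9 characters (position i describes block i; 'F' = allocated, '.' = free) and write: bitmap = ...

bitmap = F........

  1. create(a)  ⇒  F........  {a→[0]}
  2. create(b)  ⇒  FF.......  {a→[0]; b→[1]}
  3. append(a, 3)  ⇒  FFFFF....  {a→[0, 2, 3, 4]; b→[1]}
  4. append(a, 2)  ⇒  FFFFFFF..  {a→[0, 2, 3, 4, 5, 6]; b→[1]}
  5. unlink(a)  ⇒  .F.......  {b→[1]}
  6. append(b, 1)  ⇒  FF.......  {b→[1, 0]}
  7. truncate(b, 1)  ⇒  .F.......  {b→[1]}
  8. append(b, 1)  ⇒  FF.......  {b→[1, 0]}
  9. unlink(b)  ⇒  .........  {}
  10. create(a)  ⇒  F........  {a→[0]}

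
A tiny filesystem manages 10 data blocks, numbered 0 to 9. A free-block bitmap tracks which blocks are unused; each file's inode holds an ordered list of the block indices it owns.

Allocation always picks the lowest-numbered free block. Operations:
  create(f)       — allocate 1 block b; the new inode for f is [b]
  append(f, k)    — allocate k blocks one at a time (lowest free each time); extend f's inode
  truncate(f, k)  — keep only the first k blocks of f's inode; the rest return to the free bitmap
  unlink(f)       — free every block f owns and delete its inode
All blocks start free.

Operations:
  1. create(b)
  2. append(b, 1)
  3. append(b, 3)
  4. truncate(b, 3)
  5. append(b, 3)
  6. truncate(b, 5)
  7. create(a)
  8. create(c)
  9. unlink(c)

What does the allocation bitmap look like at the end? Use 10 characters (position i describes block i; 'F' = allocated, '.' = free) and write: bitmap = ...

  1. create(b)  ⇒  F.........  {b→[0]}
  2. append(b, 1)  ⇒  FF........  {b→[0, 1]}
  3. append(b, 3)  ⇒  FFFFF.....  {b→[0, 1, 2, 3, 4]}
  4. truncate(b, 3)  ⇒  FFF.......  {b→[0, 1, 2]}
  5. append(b, 3)  ⇒  FFFFFF....  {b→[0, 1, 2, 3, 4, 5]}
  6. truncate(b, 5)  ⇒  FFFFF.....  {b→[0, 1, 2, 3, 4]}
  7. create(a)  ⇒  FFFFFF....  {a→[5]; b→[0, 1, 2, 3, 4]}
  8. create(c)  ⇒  FFFFFFF...  {a→[5]; b→[0, 1, 2, 3, 4]; c→[6]}
  9. unlink(c)  ⇒  FFFFFF....  {a→[5]; b→[0, 1, 2, 3, 4]}

bitmap = FFFFFF....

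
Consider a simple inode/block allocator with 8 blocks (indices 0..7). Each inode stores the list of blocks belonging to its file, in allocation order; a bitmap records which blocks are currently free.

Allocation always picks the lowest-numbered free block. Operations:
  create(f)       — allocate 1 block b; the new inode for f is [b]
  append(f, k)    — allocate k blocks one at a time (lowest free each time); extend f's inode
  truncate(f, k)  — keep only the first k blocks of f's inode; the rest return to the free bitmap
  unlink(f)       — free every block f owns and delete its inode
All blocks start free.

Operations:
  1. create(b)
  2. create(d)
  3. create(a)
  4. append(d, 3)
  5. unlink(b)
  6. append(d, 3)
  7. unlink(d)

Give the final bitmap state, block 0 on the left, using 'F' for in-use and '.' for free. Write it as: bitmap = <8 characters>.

bitmap = ..F.....

after create(b) → b:[0]  free=[F.......]
after create(d) → b:[0], d:[1]  free=[FF......]
after create(a) → a:[2], b:[0], d:[1]  free=[FFF.....]
after append(d, 3) → a:[2], b:[0], d:[1, 3, 4, 5]  free=[FFFFFF..]
after unlink(b) → a:[2], d:[1, 3, 4, 5]  free=[.FFFFF..]
after append(d, 3) → a:[2], d:[1, 3, 4, 5, 0, 6, 7]  free=[FFFFFFFF]
after unlink(d) → a:[2]  free=[..F.....]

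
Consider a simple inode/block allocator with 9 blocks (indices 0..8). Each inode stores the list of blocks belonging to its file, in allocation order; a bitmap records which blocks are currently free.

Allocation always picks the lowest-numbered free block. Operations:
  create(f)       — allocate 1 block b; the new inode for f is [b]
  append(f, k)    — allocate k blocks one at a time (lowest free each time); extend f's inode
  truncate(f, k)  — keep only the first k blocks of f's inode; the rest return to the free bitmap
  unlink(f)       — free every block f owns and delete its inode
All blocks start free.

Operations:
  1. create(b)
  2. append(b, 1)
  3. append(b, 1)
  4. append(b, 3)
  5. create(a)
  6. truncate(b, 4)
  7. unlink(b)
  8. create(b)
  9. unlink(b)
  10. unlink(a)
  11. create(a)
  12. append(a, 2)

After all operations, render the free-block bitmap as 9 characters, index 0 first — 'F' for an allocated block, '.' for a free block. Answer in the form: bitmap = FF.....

bitmap = FFF......

[1] create(b) — b=0 (map F........)
[2] append(b, 1) — b=0,1 (map FF.......)
[3] append(b, 1) — b=0,1,2 (map FFF......)
[4] append(b, 3) — b=0,1,2,3,4,5 (map FFFFFF...)
[5] create(a) — a=6 b=0,1,2,3,4,5 (map FFFFFFF..)
[6] truncate(b, 4) — a=6 b=0,1,2,3 (map FFFF..F..)
[7] unlink(b) — a=6 (map ......F..)
[8] create(b) — a=6 b=0 (map F.....F..)
[9] unlink(b) — a=6 (map ......F..)
[10] unlink(a) —  (map .........)
[11] create(a) — a=0 (map F........)
[12] append(a, 2) — a=0,1,2 (map FFF......)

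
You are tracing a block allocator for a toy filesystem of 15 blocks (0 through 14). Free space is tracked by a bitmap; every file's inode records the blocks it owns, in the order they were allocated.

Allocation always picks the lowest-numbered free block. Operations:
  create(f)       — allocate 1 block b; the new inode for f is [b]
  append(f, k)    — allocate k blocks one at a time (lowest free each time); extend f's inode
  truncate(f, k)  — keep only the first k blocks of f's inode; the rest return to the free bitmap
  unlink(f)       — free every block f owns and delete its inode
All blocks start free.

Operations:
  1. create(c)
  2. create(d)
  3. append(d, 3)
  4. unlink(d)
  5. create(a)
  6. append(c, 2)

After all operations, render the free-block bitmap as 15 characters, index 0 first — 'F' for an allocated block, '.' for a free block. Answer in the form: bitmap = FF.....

bitmap = FFFF...........

after create(c) → c:[0]  free=[F..............]
after create(d) → c:[0], d:[1]  free=[FF.............]
after append(d, 3) → c:[0], d:[1, 2, 3, 4]  free=[FFFFF..........]
after unlink(d) → c:[0]  free=[F..............]
after create(a) → a:[1], c:[0]  free=[FF.............]
after append(c, 2) → a:[1], c:[0, 2, 3]  free=[FFFF...........]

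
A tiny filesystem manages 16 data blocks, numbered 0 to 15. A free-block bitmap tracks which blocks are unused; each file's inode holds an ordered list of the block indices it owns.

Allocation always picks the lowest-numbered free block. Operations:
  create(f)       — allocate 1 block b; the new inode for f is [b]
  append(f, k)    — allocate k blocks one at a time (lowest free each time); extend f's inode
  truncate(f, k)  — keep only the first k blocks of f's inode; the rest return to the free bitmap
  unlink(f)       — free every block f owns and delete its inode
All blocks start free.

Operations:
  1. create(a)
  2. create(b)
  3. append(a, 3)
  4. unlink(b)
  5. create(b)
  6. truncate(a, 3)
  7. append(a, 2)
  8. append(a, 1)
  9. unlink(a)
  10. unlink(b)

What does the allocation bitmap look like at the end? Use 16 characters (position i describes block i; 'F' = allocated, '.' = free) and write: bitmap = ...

[1] create(a) — a=0 (map F...............)
[2] create(b) — a=0 b=1 (map FF..............)
[3] append(a, 3) — a=0,2,3,4 b=1 (map FFFFF...........)
[4] unlink(b) — a=0,2,3,4 (map F.FFF...........)
[5] create(b) — a=0,2,3,4 b=1 (map FFFFF...........)
[6] truncate(a, 3) — a=0,2,3 b=1 (map FFFF............)
[7] append(a, 2) — a=0,2,3,4,5 b=1 (map FFFFFF..........)
[8] append(a, 1) — a=0,2,3,4,5,6 b=1 (map FFFFFFF.........)
[9] unlink(a) — b=1 (map .F..............)
[10] unlink(b) —  (map ................)

bitmap = ................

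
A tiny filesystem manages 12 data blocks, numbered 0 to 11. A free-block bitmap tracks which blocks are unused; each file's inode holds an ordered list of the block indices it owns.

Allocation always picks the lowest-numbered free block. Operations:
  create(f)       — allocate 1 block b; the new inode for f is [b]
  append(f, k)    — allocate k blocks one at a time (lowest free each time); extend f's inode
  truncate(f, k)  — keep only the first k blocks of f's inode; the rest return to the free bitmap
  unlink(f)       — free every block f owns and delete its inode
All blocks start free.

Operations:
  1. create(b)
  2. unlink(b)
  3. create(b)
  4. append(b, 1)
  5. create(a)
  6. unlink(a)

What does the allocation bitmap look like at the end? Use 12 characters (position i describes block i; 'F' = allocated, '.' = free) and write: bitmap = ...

[1] create(b) — b=0 (map F...........)
[2] unlink(b) —  (map ............)
[3] create(b) — b=0 (map F...........)
[4] append(b, 1) — b=0,1 (map FF..........)
[5] create(a) — a=2 b=0,1 (map FFF.........)
[6] unlink(a) — b=0,1 (map FF..........)

bitmap = FF..........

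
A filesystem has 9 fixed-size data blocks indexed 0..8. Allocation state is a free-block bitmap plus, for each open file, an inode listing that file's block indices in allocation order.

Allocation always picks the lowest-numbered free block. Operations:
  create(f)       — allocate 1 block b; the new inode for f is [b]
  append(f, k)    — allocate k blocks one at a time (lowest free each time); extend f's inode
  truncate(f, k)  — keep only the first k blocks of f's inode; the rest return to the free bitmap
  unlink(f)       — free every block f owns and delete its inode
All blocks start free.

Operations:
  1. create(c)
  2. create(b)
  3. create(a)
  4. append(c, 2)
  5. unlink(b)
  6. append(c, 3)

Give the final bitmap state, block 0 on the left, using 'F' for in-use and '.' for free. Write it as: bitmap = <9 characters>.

bitmap = FFFFFFF..

after create(c) → c:[0]  free=[F........]
after create(b) → b:[1], c:[0]  free=[FF.......]
after create(a) → a:[2], b:[1], c:[0]  free=[FFF......]
after append(c, 2) → a:[2], b:[1], c:[0, 3, 4]  free=[FFFFF....]
after unlink(b) → a:[2], c:[0, 3, 4]  free=[F.FFF....]
after append(c, 3) → a:[2], c:[0, 3, 4, 1, 5, 6]  free=[FFFFFFF..]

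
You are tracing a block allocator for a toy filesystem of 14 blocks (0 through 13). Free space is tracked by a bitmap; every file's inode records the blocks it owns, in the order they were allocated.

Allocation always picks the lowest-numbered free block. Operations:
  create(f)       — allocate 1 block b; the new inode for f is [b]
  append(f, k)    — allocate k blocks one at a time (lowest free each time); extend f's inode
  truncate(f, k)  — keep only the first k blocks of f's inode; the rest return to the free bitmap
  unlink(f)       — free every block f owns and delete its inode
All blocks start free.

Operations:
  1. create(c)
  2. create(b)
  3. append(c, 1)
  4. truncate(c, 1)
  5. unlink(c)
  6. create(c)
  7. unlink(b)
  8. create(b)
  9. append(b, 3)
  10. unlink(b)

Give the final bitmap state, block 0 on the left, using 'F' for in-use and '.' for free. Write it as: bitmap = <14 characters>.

bitmap = F.............

create(c): bitmap=F............. | c=[0]
create(b): bitmap=FF............ | b=[1] c=[0]
append(c, 1): bitmap=FFF........... | b=[1] c=[0, 2]
truncate(c, 1): bitmap=FF............ | b=[1] c=[0]
unlink(c): bitmap=.F............ | b=[1]
create(c): bitmap=FF............ | b=[1] c=[0]
unlink(b): bitmap=F............. | c=[0]
create(b): bitmap=FF............ | b=[1] c=[0]
append(b, 3): bitmap=FFFFF......... | b=[1, 2, 3, 4] c=[0]
unlink(b): bitmap=F............. | c=[0]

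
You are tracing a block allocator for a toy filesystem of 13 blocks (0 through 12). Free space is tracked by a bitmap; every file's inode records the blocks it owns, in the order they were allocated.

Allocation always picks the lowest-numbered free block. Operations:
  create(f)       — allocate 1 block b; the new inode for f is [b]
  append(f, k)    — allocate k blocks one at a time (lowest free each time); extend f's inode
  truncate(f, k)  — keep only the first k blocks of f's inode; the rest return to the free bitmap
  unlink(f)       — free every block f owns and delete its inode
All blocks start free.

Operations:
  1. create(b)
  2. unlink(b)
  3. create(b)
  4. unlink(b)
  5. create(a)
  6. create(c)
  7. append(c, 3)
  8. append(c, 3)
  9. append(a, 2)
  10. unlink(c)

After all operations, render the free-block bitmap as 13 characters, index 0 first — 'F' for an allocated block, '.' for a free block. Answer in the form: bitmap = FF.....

bitmap = F.......FF...

after create(b) → b:[0]  free=[F............]
after unlink(b) →   free=[.............]
after create(b) → b:[0]  free=[F............]
after unlink(b) →   free=[.............]
after create(a) → a:[0]  free=[F............]
after create(c) → a:[0], c:[1]  free=[FF...........]
after append(c, 3) → a:[0], c:[1, 2, 3, 4]  free=[FFFFF........]
after append(c, 3) → a:[0], c:[1, 2, 3, 4, 5, 6, 7]  free=[FFFFFFFF.....]
after append(a, 2) → a:[0, 8, 9], c:[1, 2, 3, 4, 5, 6, 7]  free=[FFFFFFFFFF...]
after unlink(c) → a:[0, 8, 9]  free=[F.......FF...]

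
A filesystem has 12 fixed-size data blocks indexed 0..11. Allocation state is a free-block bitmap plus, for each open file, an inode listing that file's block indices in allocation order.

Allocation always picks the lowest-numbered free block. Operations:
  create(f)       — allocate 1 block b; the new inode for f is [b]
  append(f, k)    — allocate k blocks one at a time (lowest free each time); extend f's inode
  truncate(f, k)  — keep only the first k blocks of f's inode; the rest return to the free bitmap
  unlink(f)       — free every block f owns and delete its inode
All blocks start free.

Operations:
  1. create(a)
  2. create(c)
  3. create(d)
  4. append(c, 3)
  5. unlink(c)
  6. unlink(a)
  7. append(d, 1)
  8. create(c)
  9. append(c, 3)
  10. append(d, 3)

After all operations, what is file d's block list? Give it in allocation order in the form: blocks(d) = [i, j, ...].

blocks(d) = [2, 0, 6, 7, 8]

  1. create(a)  ⇒  F...........  {a→[0]}
  2. create(c)  ⇒  FF..........  {a→[0]; c→[1]}
  3. create(d)  ⇒  FFF.........  {a→[0]; c→[1]; d→[2]}
  4. append(c, 3)  ⇒  FFFFFF......  {a→[0]; c→[1, 3, 4, 5]; d→[2]}
  5. unlink(c)  ⇒  F.F.........  {a→[0]; d→[2]}
  6. unlink(a)  ⇒  ..F.........  {d→[2]}
  7. append(d, 1)  ⇒  F.F.........  {d→[2, 0]}
  8. create(c)  ⇒  FFF.........  {c→[1]; d→[2, 0]}
  9. append(c, 3)  ⇒  FFFFFF......  {c→[1, 3, 4, 5]; d→[2, 0]}
  10. append(d, 3)  ⇒  FFFFFFFFF...  {c→[1, 3, 4, 5]; d→[2, 0, 6, 7, 8]}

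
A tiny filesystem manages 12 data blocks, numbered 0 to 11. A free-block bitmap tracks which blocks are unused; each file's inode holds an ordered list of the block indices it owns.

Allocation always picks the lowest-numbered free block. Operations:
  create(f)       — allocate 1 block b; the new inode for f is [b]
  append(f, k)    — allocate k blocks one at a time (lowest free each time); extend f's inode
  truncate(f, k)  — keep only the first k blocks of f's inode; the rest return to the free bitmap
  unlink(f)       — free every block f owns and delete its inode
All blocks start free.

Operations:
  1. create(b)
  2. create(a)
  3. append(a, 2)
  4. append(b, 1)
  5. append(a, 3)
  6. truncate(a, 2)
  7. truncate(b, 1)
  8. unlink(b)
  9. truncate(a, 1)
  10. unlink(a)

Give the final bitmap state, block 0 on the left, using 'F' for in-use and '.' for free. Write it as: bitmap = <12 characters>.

bitmap = ............

[1] create(b) — b=0 (map F...........)
[2] create(a) — a=1 b=0 (map FF..........)
[3] append(a, 2) — a=1,2,3 b=0 (map FFFF........)
[4] append(b, 1) — a=1,2,3 b=0,4 (map FFFFF.......)
[5] append(a, 3) — a=1,2,3,5,6,7 b=0,4 (map FFFFFFFF....)
[6] truncate(a, 2) — a=1,2 b=0,4 (map FFF.F.......)
[7] truncate(b, 1) — a=1,2 b=0 (map FFF.........)
[8] unlink(b) — a=1,2 (map .FF.........)
[9] truncate(a, 1) — a=1 (map .F..........)
[10] unlink(a) —  (map ............)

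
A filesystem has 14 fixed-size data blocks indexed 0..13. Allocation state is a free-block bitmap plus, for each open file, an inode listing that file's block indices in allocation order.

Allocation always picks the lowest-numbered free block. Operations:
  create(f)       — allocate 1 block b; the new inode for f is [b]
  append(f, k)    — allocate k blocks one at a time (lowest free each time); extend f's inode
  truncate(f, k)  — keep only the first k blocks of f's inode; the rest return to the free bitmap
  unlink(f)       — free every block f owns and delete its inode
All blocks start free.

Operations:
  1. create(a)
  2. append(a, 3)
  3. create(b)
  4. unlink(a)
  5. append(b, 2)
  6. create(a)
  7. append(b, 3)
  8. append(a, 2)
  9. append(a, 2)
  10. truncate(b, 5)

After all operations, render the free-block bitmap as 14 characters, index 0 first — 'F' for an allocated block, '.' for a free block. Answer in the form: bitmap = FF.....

bitmap = FFFFFF.FFFF...

create(a): bitmap=F............. | a=[0]
append(a, 3): bitmap=FFFF.......... | a=[0, 1, 2, 3]
create(b): bitmap=FFFFF......... | a=[0, 1, 2, 3] b=[4]
unlink(a): bitmap=....F......... | b=[4]
append(b, 2): bitmap=FF..F......... | b=[4, 0, 1]
create(a): bitmap=FFF.F......... | a=[2] b=[4, 0, 1]
append(b, 3): bitmap=FFFFFFF....... | a=[2] b=[4, 0, 1, 3, 5, 6]
append(a, 2): bitmap=FFFFFFFFF..... | a=[2, 7, 8] b=[4, 0, 1, 3, 5, 6]
append(a, 2): bitmap=FFFFFFFFFFF... | a=[2, 7, 8, 9, 10] b=[4, 0, 1, 3, 5, 6]
truncate(b, 5): bitmap=FFFFFF.FFFF... | a=[2, 7, 8, 9, 10] b=[4, 0, 1, 3, 5]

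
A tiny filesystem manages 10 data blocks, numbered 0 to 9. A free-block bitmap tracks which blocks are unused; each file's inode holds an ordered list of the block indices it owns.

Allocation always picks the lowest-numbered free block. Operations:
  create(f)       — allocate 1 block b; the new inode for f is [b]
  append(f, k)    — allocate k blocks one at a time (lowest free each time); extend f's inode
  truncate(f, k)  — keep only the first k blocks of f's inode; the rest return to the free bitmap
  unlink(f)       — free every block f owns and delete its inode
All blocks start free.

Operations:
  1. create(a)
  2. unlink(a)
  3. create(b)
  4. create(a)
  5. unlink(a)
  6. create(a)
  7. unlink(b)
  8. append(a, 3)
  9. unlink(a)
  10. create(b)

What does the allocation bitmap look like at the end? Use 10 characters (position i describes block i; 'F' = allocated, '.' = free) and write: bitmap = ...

bitmap = F.........

after create(a) → a:[0]  free=[F.........]
after unlink(a) →   free=[..........]
after create(b) → b:[0]  free=[F.........]
after create(a) → a:[1], b:[0]  free=[FF........]
after unlink(a) → b:[0]  free=[F.........]
after create(a) → a:[1], b:[0]  free=[FF........]
after unlink(b) → a:[1]  free=[.F........]
after append(a, 3) → a:[1, 0, 2, 3]  free=[FFFF......]
after unlink(a) →   free=[..........]
after create(b) → b:[0]  free=[F.........]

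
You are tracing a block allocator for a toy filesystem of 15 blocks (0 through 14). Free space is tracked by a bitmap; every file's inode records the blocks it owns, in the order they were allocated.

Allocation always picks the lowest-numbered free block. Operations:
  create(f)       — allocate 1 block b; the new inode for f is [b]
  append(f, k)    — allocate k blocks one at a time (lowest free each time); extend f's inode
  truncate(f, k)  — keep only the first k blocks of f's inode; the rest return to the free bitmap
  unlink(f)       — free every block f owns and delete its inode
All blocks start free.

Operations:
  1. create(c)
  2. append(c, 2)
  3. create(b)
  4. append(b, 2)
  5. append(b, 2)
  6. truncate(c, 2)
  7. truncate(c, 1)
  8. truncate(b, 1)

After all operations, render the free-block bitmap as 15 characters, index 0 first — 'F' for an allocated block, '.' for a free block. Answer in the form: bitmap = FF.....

create(c): bitmap=F.............. | c=[0]
append(c, 2): bitmap=FFF............ | c=[0, 1, 2]
create(b): bitmap=FFFF........... | b=[3] c=[0, 1, 2]
append(b, 2): bitmap=FFFFFF......... | b=[3, 4, 5] c=[0, 1, 2]
append(b, 2): bitmap=FFFFFFFF....... | b=[3, 4, 5, 6, 7] c=[0, 1, 2]
truncate(c, 2): bitmap=FF.FFFFF....... | b=[3, 4, 5, 6, 7] c=[0, 1]
truncate(c, 1): bitmap=F..FFFFF....... | b=[3, 4, 5, 6, 7] c=[0]
truncate(b, 1): bitmap=F..F........... | b=[3] c=[0]

bitmap = F..F...........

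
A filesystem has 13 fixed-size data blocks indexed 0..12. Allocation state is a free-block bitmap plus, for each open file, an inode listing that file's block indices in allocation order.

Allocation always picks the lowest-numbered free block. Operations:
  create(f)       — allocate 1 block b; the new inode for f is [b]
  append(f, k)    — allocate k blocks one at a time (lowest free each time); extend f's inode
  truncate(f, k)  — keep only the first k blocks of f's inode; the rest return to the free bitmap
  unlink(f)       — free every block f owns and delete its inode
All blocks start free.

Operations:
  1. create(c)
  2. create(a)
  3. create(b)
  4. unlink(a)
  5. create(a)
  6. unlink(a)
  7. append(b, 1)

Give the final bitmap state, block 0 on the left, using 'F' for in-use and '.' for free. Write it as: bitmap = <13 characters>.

create(c): bitmap=F............ | c=[0]
create(a): bitmap=FF........... | a=[1] c=[0]
create(b): bitmap=FFF.......... | a=[1] b=[2] c=[0]
unlink(a): bitmap=F.F.......... | b=[2] c=[0]
create(a): bitmap=FFF.......... | a=[1] b=[2] c=[0]
unlink(a): bitmap=F.F.......... | b=[2] c=[0]
append(b, 1): bitmap=FFF.......... | b=[2, 1] c=[0]

bitmap = FFF..........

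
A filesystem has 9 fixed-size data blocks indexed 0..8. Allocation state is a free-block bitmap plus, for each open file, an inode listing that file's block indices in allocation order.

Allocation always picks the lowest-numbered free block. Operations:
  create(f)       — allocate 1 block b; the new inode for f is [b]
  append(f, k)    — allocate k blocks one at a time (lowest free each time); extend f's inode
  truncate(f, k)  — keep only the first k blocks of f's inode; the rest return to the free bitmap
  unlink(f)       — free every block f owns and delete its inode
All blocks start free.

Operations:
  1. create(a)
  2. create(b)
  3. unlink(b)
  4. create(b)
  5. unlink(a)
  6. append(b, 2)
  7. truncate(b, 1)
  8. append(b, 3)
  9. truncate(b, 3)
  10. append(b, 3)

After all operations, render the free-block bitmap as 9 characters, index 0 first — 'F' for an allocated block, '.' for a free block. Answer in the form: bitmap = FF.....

bitmap = FFFFFF...

[1] create(a) — a=0 (map F........)
[2] create(b) — a=0 b=1 (map FF.......)
[3] unlink(b) — a=0 (map F........)
[4] create(b) — a=0 b=1 (map FF.......)
[5] unlink(a) — b=1 (map .F.......)
[6] append(b, 2) — b=1,0,2 (map FFF......)
[7] truncate(b, 1) — b=1 (map .F.......)
[8] append(b, 3) — b=1,0,2,3 (map FFFF.....)
[9] truncate(b, 3) — b=1,0,2 (map FFF......)
[10] append(b, 3) — b=1,0,2,3,4,5 (map FFFFFF...)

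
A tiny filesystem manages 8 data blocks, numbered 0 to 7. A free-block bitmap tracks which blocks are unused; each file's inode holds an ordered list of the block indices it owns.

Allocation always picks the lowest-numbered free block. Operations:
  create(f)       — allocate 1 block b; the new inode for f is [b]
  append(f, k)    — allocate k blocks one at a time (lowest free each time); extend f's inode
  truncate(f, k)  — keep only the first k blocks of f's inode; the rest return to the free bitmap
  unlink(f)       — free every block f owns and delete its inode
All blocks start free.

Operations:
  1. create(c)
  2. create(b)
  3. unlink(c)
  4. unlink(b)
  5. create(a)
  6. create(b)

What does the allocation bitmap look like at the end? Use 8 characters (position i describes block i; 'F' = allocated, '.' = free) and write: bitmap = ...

bitmap = FF......

create(c): bitmap=F....... | c=[0]
create(b): bitmap=FF...... | b=[1] c=[0]
unlink(c): bitmap=.F...... | b=[1]
unlink(b): bitmap=........ | 
create(a): bitmap=F....... | a=[0]
create(b): bitmap=FF...... | a=[0] b=[1]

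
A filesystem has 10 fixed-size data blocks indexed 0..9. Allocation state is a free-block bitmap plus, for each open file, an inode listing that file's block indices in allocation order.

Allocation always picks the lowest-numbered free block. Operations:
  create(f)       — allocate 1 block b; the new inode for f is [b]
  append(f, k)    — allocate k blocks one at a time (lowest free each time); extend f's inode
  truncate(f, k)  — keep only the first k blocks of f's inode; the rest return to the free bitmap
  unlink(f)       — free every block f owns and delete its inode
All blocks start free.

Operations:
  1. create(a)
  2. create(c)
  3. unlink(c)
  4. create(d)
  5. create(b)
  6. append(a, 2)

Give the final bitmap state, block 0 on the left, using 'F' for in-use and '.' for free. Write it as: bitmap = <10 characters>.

create(a): bitmap=F......... | a=[0]
create(c): bitmap=FF........ | a=[0] c=[1]
unlink(c): bitmap=F......... | a=[0]
create(d): bitmap=FF........ | a=[0] d=[1]
create(b): bitmap=FFF....... | a=[0] b=[2] d=[1]
append(a, 2): bitmap=FFFFF..... | a=[0, 3, 4] b=[2] d=[1]

bitmap = FFFFF.....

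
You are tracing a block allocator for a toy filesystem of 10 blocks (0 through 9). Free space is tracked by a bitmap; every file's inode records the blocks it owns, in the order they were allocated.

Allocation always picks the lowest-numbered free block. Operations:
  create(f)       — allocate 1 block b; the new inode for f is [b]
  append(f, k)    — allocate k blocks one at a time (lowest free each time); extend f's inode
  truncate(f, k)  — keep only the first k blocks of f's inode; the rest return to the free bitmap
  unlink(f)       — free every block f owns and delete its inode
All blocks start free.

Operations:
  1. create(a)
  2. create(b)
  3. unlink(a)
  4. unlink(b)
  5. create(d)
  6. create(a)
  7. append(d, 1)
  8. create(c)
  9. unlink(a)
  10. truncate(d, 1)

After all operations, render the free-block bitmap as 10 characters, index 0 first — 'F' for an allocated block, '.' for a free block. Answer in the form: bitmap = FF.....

bitmap = F..F......

after create(a) → a:[0]  free=[F.........]
after create(b) → a:[0], b:[1]  free=[FF........]
after unlink(a) → b:[1]  free=[.F........]
after unlink(b) →   free=[..........]
after create(d) → d:[0]  free=[F.........]
after create(a) → a:[1], d:[0]  free=[FF........]
after append(d, 1) → a:[1], d:[0, 2]  free=[FFF.......]
after create(c) → a:[1], c:[3], d:[0, 2]  free=[FFFF......]
after unlink(a) → c:[3], d:[0, 2]  free=[F.FF......]
after truncate(d, 1) → c:[3], d:[0]  free=[F..F......]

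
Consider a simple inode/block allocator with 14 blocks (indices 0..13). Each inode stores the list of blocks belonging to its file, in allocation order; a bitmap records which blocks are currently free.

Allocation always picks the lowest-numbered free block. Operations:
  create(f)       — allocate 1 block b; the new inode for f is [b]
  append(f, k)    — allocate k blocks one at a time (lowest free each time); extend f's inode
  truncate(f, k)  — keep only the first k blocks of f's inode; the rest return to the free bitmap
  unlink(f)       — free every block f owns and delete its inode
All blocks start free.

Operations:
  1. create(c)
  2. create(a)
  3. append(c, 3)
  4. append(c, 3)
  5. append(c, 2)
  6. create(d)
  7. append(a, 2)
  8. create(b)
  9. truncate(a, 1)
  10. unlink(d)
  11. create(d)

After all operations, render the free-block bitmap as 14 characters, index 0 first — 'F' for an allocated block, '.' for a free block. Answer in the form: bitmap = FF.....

create(c): bitmap=F............. | c=[0]
create(a): bitmap=FF............ | a=[1] c=[0]
append(c, 3): bitmap=FFFFF......... | a=[1] c=[0, 2, 3, 4]
append(c, 3): bitmap=FFFFFFFF...... | a=[1] c=[0, 2, 3, 4, 5, 6, 7]
append(c, 2): bitmap=FFFFFFFFFF.... | a=[1] c=[0, 2, 3, 4, 5, 6, 7, 8, 9]
create(d): bitmap=FFFFFFFFFFF... | a=[1] c=[0, 2, 3, 4, 5, 6, 7, 8, 9] d=[10]
append(a, 2): bitmap=FFFFFFFFFFFFF. | a=[1, 11, 12] c=[0, 2, 3, 4, 5, 6, 7, 8, 9] d=[10]
create(b): bitmap=FFFFFFFFFFFFFF | a=[1, 11, 12] b=[13] c=[0, 2, 3, 4, 5, 6, 7, 8, 9] d=[10]
truncate(a, 1): bitmap=FFFFFFFFFFF..F | a=[1] b=[13] c=[0, 2, 3, 4, 5, 6, 7, 8, 9] d=[10]
unlink(d): bitmap=FFFFFFFFFF...F | a=[1] b=[13] c=[0, 2, 3, 4, 5, 6, 7, 8, 9]
create(d): bitmap=FFFFFFFFFFF..F | a=[1] b=[13] c=[0, 2, 3, 4, 5, 6, 7, 8, 9] d=[10]

bitmap = FFFFFFFFFFF..F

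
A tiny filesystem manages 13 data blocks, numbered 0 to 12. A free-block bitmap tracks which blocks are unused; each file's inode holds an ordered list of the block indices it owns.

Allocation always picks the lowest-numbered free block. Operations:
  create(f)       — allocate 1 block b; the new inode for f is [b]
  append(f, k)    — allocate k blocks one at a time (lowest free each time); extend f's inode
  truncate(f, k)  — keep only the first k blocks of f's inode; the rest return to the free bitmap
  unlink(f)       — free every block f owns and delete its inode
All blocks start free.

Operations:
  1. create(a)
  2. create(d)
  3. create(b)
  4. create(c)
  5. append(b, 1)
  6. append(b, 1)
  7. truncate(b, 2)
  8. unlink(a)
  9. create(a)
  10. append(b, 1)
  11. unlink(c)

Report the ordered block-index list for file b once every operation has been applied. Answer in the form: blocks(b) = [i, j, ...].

blocks(b) = [2, 4, 5]

after create(a) → a:[0]  free=[F............]
after create(d) → a:[0], d:[1]  free=[FF...........]
after create(b) → a:[0], b:[2], d:[1]  free=[FFF..........]
after create(c) → a:[0], b:[2], c:[3], d:[1]  free=[FFFF.........]
after append(b, 1) → a:[0], b:[2, 4], c:[3], d:[1]  free=[FFFFF........]
after append(b, 1) → a:[0], b:[2, 4, 5], c:[3], d:[1]  free=[FFFFFF.......]
after truncate(b, 2) → a:[0], b:[2, 4], c:[3], d:[1]  free=[FFFFF........]
after unlink(a) → b:[2, 4], c:[3], d:[1]  free=[.FFFF........]
after create(a) → a:[0], b:[2, 4], c:[3], d:[1]  free=[FFFFF........]
after append(b, 1) → a:[0], b:[2, 4, 5], c:[3], d:[1]  free=[FFFFFF.......]
after unlink(c) → a:[0], b:[2, 4, 5], d:[1]  free=[FFF.FF.......]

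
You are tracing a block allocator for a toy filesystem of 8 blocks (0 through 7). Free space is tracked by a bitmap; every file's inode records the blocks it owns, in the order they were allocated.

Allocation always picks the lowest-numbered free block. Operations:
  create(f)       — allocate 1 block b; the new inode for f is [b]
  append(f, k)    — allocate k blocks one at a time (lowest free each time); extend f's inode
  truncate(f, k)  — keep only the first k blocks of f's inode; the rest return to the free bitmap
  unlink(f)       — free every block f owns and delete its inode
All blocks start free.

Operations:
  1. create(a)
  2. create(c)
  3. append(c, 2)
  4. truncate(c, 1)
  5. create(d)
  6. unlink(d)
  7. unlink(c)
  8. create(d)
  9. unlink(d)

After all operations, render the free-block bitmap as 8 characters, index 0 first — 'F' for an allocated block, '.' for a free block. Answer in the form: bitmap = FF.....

bitmap = F.......

  1. create(a)  ⇒  F.......  {a→[0]}
  2. create(c)  ⇒  FF......  {a→[0]; c→[1]}
  3. append(c, 2)  ⇒  FFFF....  {a→[0]; c→[1, 2, 3]}
  4. truncate(c, 1)  ⇒  FF......  {a→[0]; c→[1]}
  5. create(d)  ⇒  FFF.....  {a→[0]; c→[1]; d→[2]}
  6. unlink(d)  ⇒  FF......  {a→[0]; c→[1]}
  7. unlink(c)  ⇒  F.......  {a→[0]}
  8. create(d)  ⇒  FF......  {a→[0]; d→[1]}
  9. unlink(d)  ⇒  F.......  {a→[0]}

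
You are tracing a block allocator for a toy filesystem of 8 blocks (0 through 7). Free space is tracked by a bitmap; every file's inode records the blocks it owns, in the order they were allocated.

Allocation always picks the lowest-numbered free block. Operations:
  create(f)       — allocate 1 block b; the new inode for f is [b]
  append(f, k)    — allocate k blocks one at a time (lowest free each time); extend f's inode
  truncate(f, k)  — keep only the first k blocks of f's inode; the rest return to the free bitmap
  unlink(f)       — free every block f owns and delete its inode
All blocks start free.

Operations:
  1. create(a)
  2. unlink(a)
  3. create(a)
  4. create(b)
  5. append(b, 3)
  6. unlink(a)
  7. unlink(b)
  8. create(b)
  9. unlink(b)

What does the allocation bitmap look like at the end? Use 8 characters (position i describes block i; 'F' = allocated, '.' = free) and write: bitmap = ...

bitmap = ........

after create(a) → a:[0]  free=[F.......]
after unlink(a) →   free=[........]
after create(a) → a:[0]  free=[F.......]
after create(b) → a:[0], b:[1]  free=[FF......]
after append(b, 3) → a:[0], b:[1, 2, 3, 4]  free=[FFFFF...]
after unlink(a) → b:[1, 2, 3, 4]  free=[.FFFF...]
after unlink(b) →   free=[........]
after create(b) → b:[0]  free=[F.......]
after unlink(b) →   free=[........]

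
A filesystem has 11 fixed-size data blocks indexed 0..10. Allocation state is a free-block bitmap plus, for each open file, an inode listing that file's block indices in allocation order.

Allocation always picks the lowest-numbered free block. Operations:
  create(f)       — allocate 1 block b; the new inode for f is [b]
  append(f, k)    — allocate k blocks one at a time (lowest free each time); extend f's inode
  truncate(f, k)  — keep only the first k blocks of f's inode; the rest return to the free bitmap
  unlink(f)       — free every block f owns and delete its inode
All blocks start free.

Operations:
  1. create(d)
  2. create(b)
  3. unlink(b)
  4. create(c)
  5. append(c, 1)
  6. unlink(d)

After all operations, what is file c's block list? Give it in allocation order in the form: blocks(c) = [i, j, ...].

blocks(c) = [1, 2]

create(d): bitmap=F.......... | d=[0]
create(b): bitmap=FF......... | b=[1] d=[0]
unlink(b): bitmap=F.......... | d=[0]
create(c): bitmap=FF......... | c=[1] d=[0]
append(c, 1): bitmap=FFF........ | c=[1, 2] d=[0]
unlink(d): bitmap=.FF........ | c=[1, 2]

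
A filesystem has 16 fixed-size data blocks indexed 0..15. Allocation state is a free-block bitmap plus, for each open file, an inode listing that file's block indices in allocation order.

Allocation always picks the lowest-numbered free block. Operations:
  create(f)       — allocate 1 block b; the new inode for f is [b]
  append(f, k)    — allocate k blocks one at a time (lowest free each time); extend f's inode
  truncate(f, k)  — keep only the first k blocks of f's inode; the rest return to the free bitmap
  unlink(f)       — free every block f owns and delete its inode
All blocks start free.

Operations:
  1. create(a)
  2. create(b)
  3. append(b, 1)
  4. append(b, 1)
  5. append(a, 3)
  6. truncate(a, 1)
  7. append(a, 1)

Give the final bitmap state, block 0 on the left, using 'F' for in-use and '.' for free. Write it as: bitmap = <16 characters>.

bitmap = FFFFF...........

[1] create(a) — a=0 (map F...............)
[2] create(b) — a=0 b=1 (map FF..............)
[3] append(b, 1) — a=0 b=1,2 (map FFF.............)
[4] append(b, 1) — a=0 b=1,2,3 (map FFFF............)
[5] append(a, 3) — a=0,4,5,6 b=1,2,3 (map FFFFFFF.........)
[6] truncate(a, 1) — a=0 b=1,2,3 (map FFFF............)
[7] append(a, 1) — a=0,4 b=1,2,3 (map FFFFF...........)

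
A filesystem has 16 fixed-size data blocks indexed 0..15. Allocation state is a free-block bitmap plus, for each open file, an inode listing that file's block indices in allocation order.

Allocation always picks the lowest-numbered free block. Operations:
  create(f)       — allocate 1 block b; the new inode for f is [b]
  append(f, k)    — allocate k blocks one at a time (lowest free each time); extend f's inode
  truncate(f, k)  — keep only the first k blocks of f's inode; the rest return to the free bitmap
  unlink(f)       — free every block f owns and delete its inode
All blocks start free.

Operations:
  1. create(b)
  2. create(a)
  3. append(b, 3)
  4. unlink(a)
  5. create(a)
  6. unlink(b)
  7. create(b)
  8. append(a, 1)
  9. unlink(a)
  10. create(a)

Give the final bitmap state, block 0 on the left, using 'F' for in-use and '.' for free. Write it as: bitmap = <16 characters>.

bitmap = FF..............

  1. create(b)  ⇒  F...............  {b→[0]}
  2. create(a)  ⇒  FF..............  {a→[1]; b→[0]}
  3. append(b, 3)  ⇒  FFFFF...........  {a→[1]; b→[0, 2, 3, 4]}
  4. unlink(a)  ⇒  F.FFF...........  {b→[0, 2, 3, 4]}
  5. create(a)  ⇒  FFFFF...........  {a→[1]; b→[0, 2, 3, 4]}
  6. unlink(b)  ⇒  .F..............  {a→[1]}
  7. create(b)  ⇒  FF..............  {a→[1]; b→[0]}
  8. append(a, 1)  ⇒  FFF.............  {a→[1, 2]; b→[0]}
  9. unlink(a)  ⇒  F...............  {b→[0]}
  10. create(a)  ⇒  FF..............  {a→[1]; b→[0]}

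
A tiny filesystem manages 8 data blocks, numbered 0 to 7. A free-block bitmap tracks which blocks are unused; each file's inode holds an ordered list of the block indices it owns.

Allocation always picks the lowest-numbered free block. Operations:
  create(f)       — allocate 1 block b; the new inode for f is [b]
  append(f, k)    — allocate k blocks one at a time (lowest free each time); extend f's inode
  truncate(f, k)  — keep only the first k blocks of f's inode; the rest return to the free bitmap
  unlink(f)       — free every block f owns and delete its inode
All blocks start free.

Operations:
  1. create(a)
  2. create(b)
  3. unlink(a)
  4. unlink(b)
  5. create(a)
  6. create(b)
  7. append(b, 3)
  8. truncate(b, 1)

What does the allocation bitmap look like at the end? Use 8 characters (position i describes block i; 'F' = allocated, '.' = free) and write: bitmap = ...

[1] create(a) — a=0 (map F.......)
[2] create(b) — a=0 b=1 (map FF......)
[3] unlink(a) — b=1 (map .F......)
[4] unlink(b) —  (map ........)
[5] create(a) — a=0 (map F.......)
[6] create(b) — a=0 b=1 (map FF......)
[7] append(b, 3) — a=0 b=1,2,3,4 (map FFFFF...)
[8] truncate(b, 1) — a=0 b=1 (map FF......)

bitmap = FF......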